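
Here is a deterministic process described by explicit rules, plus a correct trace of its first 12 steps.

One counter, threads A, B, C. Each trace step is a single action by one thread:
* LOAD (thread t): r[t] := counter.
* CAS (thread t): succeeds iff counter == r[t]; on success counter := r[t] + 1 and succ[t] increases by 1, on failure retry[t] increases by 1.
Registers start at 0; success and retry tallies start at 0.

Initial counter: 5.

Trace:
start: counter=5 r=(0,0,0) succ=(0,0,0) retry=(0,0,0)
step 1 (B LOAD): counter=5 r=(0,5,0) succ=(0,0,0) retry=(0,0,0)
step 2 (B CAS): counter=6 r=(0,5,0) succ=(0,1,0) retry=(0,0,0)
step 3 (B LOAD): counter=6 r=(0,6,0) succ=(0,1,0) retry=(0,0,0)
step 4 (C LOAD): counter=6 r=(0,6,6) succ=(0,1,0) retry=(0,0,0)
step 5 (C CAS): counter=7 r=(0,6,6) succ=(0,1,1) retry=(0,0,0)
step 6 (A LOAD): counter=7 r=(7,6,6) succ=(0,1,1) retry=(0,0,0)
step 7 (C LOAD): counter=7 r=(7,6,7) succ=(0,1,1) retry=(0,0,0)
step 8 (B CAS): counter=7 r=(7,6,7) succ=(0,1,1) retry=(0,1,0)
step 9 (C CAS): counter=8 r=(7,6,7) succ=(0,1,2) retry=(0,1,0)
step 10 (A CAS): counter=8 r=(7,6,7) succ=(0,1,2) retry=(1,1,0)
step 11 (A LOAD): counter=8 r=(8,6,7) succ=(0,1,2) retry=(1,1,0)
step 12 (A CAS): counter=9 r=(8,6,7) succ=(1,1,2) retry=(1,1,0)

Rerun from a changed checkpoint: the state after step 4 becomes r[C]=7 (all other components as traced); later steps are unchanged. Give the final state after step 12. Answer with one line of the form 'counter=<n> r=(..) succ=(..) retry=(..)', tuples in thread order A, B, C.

counter=8 r=(7,6,6) succ=(1,2,0) retry=(1,0,2)

state after step 4 := counter=6 r=(0,6,7) succ=(0,1,0) retry=(0,0,0)
step 5 (C CAS): counter=6 r=(0,6,7) succ=(0,1,0) retry=(0,0,1)
step 6 (A LOAD): counter=6 r=(6,6,7) succ=(0,1,0) retry=(0,0,1)
step 7 (C LOAD): counter=6 r=(6,6,6) succ=(0,1,0) retry=(0,0,1)
step 8 (B CAS): counter=7 r=(6,6,6) succ=(0,2,0) retry=(0,0,1)
step 9 (C CAS): counter=7 r=(6,6,6) succ=(0,2,0) retry=(0,0,2)
step 10 (A CAS): counter=7 r=(6,6,6) succ=(0,2,0) retry=(1,0,2)
step 11 (A LOAD): counter=7 r=(7,6,6) succ=(0,2,0) retry=(1,0,2)
step 12 (A CAS): counter=8 r=(7,6,6) succ=(1,2,0) retry=(1,0,2)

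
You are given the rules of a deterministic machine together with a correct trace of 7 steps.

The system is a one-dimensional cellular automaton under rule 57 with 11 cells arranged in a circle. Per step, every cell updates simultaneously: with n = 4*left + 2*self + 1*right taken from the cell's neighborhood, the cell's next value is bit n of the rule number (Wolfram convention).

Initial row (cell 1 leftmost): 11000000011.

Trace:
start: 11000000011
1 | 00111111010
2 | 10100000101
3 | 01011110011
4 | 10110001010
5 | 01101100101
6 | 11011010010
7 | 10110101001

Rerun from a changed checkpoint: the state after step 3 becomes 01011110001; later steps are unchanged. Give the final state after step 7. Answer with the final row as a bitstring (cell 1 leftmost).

10110101010

state after step 3 := 01011110001
4 | 10110001100
5 | 01101101010
6 | 01011010101
7 | 10110101010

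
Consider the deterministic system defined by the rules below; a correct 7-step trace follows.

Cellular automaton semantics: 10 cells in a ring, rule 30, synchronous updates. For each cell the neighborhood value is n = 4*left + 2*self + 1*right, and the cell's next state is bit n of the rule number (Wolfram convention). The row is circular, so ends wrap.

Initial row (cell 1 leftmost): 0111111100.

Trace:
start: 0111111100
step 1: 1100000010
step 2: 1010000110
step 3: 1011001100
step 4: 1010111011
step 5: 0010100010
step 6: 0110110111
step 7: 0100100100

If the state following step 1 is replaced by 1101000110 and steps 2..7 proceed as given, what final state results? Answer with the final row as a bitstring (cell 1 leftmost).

1010010100

state after step 1 := 1101000110
step 2: 1001101100
step 3: 1111001011
step 4: 0000111010
step 5: 0001100011
step 6: 1011010110
step 7: 1010010100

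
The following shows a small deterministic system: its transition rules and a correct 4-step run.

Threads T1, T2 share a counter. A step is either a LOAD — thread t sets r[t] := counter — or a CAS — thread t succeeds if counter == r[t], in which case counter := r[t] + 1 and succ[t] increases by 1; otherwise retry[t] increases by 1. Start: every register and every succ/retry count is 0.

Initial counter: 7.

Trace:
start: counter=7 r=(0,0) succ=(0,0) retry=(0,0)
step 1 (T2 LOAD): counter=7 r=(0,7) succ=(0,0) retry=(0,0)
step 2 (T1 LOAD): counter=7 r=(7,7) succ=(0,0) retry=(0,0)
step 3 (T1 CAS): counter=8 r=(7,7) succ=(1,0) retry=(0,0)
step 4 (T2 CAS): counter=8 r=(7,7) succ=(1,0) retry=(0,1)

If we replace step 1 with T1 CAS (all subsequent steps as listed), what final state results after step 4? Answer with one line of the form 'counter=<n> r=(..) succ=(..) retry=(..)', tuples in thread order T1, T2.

counter=8 r=(7,0) succ=(1,0) retry=(1,1)

(re-executing from step 1 with the substitution; state before step 1: counter=7 r=(0,0) succ=(0,0) retry=(0,0))
step 1 (T1 CAS): counter=7 r=(0,0) succ=(0,0) retry=(1,0)
step 2 (T1 LOAD): counter=7 r=(7,0) succ=(0,0) retry=(1,0)
step 3 (T1 CAS): counter=8 r=(7,0) succ=(1,0) retry=(1,0)
step 4 (T2 CAS): counter=8 r=(7,0) succ=(1,0) retry=(1,1)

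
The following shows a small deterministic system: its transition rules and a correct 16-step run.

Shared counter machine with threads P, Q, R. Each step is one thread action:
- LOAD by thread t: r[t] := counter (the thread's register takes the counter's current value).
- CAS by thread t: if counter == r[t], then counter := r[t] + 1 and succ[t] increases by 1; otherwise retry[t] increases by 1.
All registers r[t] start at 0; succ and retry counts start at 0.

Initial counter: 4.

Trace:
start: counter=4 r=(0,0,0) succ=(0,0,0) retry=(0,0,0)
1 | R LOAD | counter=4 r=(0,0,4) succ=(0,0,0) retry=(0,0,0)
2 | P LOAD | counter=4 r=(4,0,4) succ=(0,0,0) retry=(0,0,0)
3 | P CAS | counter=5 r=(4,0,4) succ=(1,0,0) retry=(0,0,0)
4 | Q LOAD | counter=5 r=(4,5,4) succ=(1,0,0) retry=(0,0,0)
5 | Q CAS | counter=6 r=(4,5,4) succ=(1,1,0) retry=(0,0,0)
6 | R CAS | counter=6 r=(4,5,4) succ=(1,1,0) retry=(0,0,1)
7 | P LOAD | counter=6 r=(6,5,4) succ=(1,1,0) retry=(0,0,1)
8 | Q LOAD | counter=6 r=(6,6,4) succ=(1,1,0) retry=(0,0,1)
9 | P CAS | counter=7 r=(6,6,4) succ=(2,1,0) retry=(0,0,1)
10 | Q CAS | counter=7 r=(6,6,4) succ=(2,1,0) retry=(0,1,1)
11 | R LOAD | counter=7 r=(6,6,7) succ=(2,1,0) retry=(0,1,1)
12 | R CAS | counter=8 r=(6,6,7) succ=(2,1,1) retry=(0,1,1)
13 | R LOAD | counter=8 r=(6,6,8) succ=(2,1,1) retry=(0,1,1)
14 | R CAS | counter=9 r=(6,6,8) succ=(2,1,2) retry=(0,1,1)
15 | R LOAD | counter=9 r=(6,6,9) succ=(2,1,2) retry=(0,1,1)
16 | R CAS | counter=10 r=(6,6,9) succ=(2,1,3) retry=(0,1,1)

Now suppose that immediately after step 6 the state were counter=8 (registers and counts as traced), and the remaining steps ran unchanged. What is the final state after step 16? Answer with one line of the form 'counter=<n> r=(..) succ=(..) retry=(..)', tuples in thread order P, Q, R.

counter=12 r=(8,8,11) succ=(2,1,3) retry=(0,1,1)

state after step 6 := counter=8 r=(4,5,4) succ=(1,1,0) retry=(0,0,1)
7 | P LOAD | counter=8 r=(8,5,4) succ=(1,1,0) retry=(0,0,1)
8 | Q LOAD | counter=8 r=(8,8,4) succ=(1,1,0) retry=(0,0,1)
9 | P CAS | counter=9 r=(8,8,4) succ=(2,1,0) retry=(0,0,1)
10 | Q CAS | counter=9 r=(8,8,4) succ=(2,1,0) retry=(0,1,1)
11 | R LOAD | counter=9 r=(8,8,9) succ=(2,1,0) retry=(0,1,1)
12 | R CAS | counter=10 r=(8,8,9) succ=(2,1,1) retry=(0,1,1)
13 | R LOAD | counter=10 r=(8,8,10) succ=(2,1,1) retry=(0,1,1)
14 | R CAS | counter=11 r=(8,8,10) succ=(2,1,2) retry=(0,1,1)
15 | R LOAD | counter=11 r=(8,8,11) succ=(2,1,2) retry=(0,1,1)
16 | R CAS | counter=12 r=(8,8,11) succ=(2,1,3) retry=(0,1,1)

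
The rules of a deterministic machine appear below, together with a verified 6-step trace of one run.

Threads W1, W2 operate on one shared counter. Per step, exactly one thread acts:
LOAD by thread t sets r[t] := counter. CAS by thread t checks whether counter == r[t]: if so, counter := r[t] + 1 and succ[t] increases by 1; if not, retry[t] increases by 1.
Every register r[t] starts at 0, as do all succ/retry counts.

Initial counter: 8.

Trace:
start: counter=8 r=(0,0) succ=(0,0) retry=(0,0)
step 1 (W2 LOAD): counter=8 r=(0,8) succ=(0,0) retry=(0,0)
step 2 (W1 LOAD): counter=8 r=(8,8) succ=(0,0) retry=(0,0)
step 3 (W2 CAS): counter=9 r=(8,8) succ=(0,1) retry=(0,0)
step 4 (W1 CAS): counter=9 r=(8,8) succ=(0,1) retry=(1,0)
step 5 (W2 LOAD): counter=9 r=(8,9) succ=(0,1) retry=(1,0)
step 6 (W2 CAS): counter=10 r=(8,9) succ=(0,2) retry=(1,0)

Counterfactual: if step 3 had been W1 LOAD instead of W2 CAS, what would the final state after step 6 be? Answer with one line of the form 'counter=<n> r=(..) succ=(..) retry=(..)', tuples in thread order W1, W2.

counter=10 r=(8,9) succ=(1,1) retry=(0,0)

(re-executing from step 3 with the substitution; state before step 3: counter=8 r=(8,8) succ=(0,0) retry=(0,0))
step 3 (W1 LOAD): counter=8 r=(8,8) succ=(0,0) retry=(0,0)
step 4 (W1 CAS): counter=9 r=(8,8) succ=(1,0) retry=(0,0)
step 5 (W2 LOAD): counter=9 r=(8,9) succ=(1,0) retry=(0,0)
step 6 (W2 CAS): counter=10 r=(8,9) succ=(1,1) retry=(0,0)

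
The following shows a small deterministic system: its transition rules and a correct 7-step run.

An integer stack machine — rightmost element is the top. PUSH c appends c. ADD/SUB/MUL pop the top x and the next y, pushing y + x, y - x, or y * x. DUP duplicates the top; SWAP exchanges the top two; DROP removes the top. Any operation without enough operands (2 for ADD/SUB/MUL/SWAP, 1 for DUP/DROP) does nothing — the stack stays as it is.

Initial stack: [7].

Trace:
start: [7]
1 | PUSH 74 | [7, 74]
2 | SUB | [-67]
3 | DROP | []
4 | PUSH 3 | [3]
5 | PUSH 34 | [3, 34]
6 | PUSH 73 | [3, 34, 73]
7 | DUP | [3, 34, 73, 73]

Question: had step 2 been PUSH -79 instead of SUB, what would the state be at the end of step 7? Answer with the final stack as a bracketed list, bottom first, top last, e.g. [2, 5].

(re-executing from step 2 with the substitution; state before step 2: [7, 74])
2 | PUSH -79 | [7, 74, -79]
3 | DROP | [7, 74]
4 | PUSH 3 | [7, 74, 3]
5 | PUSH 34 | [7, 74, 3, 34]
6 | PUSH 73 | [7, 74, 3, 34, 73]
7 | DUP | [7, 74, 3, 34, 73, 73]

[7, 74, 3, 34, 73, 73]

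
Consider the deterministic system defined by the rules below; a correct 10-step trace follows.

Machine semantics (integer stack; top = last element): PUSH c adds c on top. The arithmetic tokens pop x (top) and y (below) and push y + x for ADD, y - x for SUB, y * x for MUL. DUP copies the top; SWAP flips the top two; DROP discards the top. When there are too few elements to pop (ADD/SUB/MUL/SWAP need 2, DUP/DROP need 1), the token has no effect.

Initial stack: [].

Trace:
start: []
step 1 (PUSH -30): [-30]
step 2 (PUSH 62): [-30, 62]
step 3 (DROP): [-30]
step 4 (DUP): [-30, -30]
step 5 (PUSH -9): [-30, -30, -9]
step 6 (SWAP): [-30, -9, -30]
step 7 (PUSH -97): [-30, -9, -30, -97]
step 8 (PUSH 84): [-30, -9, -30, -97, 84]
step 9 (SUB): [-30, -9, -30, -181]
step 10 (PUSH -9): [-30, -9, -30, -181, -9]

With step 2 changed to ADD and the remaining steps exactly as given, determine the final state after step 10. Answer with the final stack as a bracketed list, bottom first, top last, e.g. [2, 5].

(re-executing from step 2 with the substitution; state before step 2: [-30])
step 2 (ADD): [-30]
step 3 (DROP): []
step 4 (DUP): []
step 5 (PUSH -9): [-9]
step 6 (SWAP): [-9]
step 7 (PUSH -97): [-9, -97]
step 8 (PUSH 84): [-9, -97, 84]
step 9 (SUB): [-9, -181]
step 10 (PUSH -9): [-9, -181, -9]

[-9, -181, -9]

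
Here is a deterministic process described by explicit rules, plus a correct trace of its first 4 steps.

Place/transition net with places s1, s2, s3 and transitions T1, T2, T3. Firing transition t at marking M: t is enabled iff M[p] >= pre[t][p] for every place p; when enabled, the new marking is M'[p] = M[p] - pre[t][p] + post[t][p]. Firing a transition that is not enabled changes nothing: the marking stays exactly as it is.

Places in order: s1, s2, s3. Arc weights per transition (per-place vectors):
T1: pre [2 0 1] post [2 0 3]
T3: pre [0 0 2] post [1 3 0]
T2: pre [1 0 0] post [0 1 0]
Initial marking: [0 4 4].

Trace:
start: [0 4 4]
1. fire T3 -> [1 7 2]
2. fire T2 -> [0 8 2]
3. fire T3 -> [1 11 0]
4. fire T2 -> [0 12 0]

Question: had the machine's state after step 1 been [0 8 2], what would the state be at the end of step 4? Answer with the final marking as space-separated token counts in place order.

0 12 0

state after step 1 := [0 8 2]
2. fire T2 -> [0 8 2]
3. fire T3 -> [1 11 0]
4. fire T2 -> [0 12 0]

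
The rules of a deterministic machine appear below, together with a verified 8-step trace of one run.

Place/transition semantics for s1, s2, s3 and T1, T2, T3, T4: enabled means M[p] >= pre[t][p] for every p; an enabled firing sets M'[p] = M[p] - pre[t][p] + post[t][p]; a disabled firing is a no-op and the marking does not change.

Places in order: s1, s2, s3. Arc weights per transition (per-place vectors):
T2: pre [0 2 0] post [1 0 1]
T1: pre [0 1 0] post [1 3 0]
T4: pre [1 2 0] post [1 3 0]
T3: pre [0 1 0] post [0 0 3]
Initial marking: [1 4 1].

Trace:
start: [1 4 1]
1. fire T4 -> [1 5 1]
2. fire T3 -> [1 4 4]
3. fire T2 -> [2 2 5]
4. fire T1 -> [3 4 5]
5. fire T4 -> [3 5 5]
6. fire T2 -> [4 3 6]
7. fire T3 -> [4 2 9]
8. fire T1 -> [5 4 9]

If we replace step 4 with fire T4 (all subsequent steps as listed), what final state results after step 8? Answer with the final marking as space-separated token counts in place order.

(re-executing from step 4 with the substitution; state before step 4: [2 2 5])
4. fire T4 -> [2 3 5]
5. fire T4 -> [2 4 5]
6. fire T2 -> [3 2 6]
7. fire T3 -> [3 1 9]
8. fire T1 -> [4 3 9]

4 3 9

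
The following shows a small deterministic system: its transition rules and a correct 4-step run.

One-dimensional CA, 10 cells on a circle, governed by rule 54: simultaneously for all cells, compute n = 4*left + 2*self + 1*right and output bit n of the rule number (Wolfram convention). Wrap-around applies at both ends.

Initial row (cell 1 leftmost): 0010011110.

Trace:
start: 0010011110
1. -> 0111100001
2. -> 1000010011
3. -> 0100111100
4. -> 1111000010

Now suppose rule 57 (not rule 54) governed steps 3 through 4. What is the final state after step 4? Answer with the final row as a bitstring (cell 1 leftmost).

(re-executing steps 3..4 under rule 57; state before step 3: 1000010011)
3. -> 0111001010
4. -> 0100100101

0100100101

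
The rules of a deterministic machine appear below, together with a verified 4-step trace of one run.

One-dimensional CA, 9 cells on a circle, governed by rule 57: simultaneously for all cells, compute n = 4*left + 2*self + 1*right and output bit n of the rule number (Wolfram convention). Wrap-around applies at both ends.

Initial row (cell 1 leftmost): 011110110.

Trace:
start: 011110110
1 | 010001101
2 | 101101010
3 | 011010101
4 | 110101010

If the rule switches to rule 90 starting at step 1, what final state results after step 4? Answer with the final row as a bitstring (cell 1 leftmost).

110101000

(re-executing steps 1..4 under rule 90; state before step 1: 011110110)
1 | 110010111
2 | 011100100
3 | 110111010
4 | 110101000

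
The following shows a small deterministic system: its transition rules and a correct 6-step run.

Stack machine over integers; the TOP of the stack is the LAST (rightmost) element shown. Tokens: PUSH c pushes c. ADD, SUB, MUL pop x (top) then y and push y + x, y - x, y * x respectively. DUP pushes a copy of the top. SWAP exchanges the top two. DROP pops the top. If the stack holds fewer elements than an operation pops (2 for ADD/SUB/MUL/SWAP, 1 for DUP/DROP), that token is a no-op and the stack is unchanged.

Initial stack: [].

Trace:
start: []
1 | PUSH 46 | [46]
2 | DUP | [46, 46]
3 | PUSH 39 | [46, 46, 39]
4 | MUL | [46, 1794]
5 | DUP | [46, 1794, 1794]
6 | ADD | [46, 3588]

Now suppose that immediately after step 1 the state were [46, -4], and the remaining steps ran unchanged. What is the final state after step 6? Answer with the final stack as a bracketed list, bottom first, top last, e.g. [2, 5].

[46, -4, -312]

state after step 1 := [46, -4]
2 | DUP | [46, -4, -4]
3 | PUSH 39 | [46, -4, -4, 39]
4 | MUL | [46, -4, -156]
5 | DUP | [46, -4, -156, -156]
6 | ADD | [46, -4, -312]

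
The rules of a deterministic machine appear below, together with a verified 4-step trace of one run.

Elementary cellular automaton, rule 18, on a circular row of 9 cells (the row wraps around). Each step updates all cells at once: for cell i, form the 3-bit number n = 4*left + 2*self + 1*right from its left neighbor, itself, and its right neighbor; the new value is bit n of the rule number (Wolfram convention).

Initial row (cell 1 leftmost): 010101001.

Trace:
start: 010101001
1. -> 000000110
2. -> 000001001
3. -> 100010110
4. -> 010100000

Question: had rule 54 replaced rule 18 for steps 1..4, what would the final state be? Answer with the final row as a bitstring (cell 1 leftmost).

000000000

(re-executing steps 1..4 under rule 54; state before step 1: 010101001)
1. -> 111111111
2. -> 000000000
3. -> 000000000
4. -> 000000000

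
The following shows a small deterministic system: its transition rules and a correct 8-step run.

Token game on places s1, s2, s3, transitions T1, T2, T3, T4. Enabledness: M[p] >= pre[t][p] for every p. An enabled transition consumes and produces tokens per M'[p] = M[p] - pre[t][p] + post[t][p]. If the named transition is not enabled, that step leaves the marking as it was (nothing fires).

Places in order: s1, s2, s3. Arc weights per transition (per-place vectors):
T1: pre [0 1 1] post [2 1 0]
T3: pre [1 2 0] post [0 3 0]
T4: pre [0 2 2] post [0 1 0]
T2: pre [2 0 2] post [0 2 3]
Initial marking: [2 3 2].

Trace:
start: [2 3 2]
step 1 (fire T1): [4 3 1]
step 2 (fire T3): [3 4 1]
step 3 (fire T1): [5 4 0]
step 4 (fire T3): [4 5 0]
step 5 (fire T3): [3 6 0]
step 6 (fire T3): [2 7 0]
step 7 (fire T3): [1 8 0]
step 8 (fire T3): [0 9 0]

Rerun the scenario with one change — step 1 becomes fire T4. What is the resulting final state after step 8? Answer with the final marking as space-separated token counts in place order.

0 4 0

(re-executing from step 1 with the substitution; state before step 1: [2 3 2])
step 1 (fire T4): [2 2 0]
step 2 (fire T3): [1 3 0]
step 3 (fire T1): [1 3 0]
step 4 (fire T3): [0 4 0]
step 5 (fire T3): [0 4 0]
step 6 (fire T3): [0 4 0]
step 7 (fire T3): [0 4 0]
step 8 (fire T3): [0 4 0]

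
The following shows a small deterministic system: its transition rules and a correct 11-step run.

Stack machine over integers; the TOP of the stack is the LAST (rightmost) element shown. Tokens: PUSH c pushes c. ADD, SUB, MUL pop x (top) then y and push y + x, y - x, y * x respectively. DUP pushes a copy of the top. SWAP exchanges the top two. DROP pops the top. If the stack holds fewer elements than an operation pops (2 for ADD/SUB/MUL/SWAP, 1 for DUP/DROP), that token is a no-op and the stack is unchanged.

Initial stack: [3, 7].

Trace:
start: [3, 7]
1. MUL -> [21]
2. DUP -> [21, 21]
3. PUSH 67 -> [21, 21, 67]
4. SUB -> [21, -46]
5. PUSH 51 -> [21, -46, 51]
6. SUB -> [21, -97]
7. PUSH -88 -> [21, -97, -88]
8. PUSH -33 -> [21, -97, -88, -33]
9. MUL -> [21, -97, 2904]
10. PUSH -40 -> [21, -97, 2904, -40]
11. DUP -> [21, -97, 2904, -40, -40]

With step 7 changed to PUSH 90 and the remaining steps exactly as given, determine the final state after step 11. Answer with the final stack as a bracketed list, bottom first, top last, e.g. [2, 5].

(re-executing from step 7 with the substitution; state before step 7: [21, -97])
7. PUSH 90 -> [21, -97, 90]
8. PUSH -33 -> [21, -97, 90, -33]
9. MUL -> [21, -97, -2970]
10. PUSH -40 -> [21, -97, -2970, -40]
11. DUP -> [21, -97, -2970, -40, -40]

[21, -97, -2970, -40, -40]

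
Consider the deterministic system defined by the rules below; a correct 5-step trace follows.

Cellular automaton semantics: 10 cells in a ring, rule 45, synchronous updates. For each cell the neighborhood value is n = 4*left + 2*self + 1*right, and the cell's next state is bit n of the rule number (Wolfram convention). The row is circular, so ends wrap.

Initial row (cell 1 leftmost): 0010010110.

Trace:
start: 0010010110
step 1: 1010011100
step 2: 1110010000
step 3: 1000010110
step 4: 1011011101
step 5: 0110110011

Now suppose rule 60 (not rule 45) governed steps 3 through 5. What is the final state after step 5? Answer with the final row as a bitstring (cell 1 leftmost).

1011001110

(re-executing steps 3..5 under rule 60; state before step 3: 1110010000)
step 3: 1001011000
step 4: 1101110100
step 5: 1011001110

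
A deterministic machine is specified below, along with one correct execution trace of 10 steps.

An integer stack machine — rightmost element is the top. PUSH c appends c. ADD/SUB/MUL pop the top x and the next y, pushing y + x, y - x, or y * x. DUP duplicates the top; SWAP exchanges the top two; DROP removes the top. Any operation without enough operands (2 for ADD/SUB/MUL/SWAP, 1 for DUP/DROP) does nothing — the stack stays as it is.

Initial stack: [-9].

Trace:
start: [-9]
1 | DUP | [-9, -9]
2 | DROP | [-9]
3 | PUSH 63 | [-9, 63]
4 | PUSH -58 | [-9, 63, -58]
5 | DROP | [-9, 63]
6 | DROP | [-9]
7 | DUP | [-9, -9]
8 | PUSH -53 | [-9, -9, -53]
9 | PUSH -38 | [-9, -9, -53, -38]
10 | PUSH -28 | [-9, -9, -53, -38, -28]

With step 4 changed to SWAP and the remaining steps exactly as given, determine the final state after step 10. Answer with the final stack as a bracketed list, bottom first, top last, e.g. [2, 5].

(re-executing from step 4 with the substitution; state before step 4: [-9, 63])
4 | SWAP | [63, -9]
5 | DROP | [63]
6 | DROP | []
7 | DUP | []
8 | PUSH -53 | [-53]
9 | PUSH -38 | [-53, -38]
10 | PUSH -28 | [-53, -38, -28]

[-53, -38, -28]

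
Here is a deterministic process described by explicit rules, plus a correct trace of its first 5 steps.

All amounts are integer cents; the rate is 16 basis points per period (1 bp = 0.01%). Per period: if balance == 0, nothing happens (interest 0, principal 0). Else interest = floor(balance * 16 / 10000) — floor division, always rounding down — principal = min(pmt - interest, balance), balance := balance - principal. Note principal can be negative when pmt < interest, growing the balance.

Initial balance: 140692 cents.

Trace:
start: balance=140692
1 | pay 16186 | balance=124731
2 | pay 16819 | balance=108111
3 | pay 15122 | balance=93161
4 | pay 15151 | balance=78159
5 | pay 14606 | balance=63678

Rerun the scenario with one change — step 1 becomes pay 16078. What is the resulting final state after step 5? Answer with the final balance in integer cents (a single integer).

63787

(re-executing from step 1 with the substitution; state before step 1: balance=140692)
1 | pay 16078 | balance=124839
2 | pay 16819 | balance=108219
3 | pay 15122 | balance=93270
4 | pay 15151 | balance=78268
5 | pay 14606 | balance=63787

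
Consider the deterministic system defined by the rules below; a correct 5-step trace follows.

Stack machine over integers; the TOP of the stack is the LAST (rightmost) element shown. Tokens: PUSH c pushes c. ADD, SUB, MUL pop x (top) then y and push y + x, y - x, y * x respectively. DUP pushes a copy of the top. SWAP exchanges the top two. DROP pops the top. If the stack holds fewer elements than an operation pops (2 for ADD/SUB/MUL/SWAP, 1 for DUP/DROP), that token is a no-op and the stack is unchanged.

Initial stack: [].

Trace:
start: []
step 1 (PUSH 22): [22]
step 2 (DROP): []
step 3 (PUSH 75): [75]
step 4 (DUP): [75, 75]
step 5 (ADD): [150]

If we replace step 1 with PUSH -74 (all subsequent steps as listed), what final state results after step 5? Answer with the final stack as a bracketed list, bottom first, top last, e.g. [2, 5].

(re-executing from step 1 with the substitution; state before step 1: [])
step 1 (PUSH -74): [-74]
step 2 (DROP): []
step 3 (PUSH 75): [75]
step 4 (DUP): [75, 75]
step 5 (ADD): [150]

[150]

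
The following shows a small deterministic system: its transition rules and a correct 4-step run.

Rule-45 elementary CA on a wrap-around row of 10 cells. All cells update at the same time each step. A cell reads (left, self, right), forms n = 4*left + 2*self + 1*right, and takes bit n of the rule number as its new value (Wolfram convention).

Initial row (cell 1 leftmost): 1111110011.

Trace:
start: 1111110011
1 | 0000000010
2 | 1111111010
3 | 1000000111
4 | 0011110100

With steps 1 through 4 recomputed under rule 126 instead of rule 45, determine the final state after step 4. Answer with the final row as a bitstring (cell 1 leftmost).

(re-executing steps 1..4 under rule 126; state before step 1: 1111110011)
1 | 0000011110
2 | 0000110011
3 | 1001111111
4 | 1111000000

1111000000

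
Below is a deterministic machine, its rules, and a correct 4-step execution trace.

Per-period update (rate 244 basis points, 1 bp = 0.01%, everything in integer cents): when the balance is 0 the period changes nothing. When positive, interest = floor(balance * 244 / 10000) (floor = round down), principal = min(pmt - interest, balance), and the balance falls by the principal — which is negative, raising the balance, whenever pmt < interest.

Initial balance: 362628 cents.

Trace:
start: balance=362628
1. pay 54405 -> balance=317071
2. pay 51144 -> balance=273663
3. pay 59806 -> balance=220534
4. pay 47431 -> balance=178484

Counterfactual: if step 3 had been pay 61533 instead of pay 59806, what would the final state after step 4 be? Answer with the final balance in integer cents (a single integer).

176714

(re-executing from step 3 with the substitution; state before step 3: balance=273663)
3. pay 61533 -> balance=218807
4. pay 47431 -> balance=176714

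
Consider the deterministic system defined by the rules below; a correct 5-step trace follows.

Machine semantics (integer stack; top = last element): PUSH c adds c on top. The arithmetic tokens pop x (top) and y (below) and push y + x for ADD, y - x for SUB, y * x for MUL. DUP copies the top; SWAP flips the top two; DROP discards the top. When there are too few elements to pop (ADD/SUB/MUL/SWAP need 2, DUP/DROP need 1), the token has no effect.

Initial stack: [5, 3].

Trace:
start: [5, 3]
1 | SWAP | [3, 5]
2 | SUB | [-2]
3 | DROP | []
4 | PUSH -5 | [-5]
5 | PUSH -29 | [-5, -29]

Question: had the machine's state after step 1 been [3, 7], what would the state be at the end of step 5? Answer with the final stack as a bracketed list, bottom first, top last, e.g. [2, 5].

state after step 1 := [3, 7]
2 | SUB | [-4]
3 | DROP | []
4 | PUSH -5 | [-5]
5 | PUSH -29 | [-5, -29]

[-5, -29]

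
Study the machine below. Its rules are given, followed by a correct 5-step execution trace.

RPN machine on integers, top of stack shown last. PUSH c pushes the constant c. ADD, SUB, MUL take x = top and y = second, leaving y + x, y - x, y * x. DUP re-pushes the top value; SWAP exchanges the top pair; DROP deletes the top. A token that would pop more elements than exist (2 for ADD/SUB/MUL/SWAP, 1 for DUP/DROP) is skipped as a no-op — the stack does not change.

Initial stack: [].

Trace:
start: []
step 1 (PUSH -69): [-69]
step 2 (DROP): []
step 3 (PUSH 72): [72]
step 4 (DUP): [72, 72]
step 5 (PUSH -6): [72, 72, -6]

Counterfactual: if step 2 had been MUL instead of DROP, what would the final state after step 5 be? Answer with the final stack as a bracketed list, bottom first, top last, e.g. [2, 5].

(re-executing from step 2 with the substitution; state before step 2: [-69])
step 2 (MUL): [-69]
step 3 (PUSH 72): [-69, 72]
step 4 (DUP): [-69, 72, 72]
step 5 (PUSH -6): [-69, 72, 72, -6]

[-69, 72, 72, -6]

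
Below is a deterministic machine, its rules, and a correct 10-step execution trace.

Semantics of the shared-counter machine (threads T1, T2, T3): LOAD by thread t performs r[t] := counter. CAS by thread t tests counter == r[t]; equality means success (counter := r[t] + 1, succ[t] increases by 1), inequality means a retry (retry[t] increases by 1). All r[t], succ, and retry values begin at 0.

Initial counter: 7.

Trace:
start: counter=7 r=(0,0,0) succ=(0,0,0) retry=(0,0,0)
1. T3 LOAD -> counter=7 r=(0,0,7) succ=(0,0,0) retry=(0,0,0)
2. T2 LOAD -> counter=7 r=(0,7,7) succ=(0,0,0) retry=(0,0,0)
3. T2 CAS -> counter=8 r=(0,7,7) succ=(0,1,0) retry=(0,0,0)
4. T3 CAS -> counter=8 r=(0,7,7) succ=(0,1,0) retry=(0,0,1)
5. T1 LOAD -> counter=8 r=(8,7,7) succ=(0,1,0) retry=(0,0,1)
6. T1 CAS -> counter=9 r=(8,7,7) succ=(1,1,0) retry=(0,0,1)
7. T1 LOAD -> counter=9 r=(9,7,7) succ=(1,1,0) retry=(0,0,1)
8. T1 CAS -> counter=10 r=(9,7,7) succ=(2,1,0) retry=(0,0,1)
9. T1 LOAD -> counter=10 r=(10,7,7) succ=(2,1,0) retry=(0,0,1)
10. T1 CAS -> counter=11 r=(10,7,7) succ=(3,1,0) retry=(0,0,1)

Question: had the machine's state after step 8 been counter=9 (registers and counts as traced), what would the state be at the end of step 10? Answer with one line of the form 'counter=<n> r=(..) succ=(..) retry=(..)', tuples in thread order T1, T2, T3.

state after step 8 := counter=9 r=(9,7,7) succ=(2,1,0) retry=(0,0,1)
9. T1 LOAD -> counter=9 r=(9,7,7) succ=(2,1,0) retry=(0,0,1)
10. T1 CAS -> counter=10 r=(9,7,7) succ=(3,1,0) retry=(0,0,1)

counter=10 r=(9,7,7) succ=(3,1,0) retry=(0,0,1)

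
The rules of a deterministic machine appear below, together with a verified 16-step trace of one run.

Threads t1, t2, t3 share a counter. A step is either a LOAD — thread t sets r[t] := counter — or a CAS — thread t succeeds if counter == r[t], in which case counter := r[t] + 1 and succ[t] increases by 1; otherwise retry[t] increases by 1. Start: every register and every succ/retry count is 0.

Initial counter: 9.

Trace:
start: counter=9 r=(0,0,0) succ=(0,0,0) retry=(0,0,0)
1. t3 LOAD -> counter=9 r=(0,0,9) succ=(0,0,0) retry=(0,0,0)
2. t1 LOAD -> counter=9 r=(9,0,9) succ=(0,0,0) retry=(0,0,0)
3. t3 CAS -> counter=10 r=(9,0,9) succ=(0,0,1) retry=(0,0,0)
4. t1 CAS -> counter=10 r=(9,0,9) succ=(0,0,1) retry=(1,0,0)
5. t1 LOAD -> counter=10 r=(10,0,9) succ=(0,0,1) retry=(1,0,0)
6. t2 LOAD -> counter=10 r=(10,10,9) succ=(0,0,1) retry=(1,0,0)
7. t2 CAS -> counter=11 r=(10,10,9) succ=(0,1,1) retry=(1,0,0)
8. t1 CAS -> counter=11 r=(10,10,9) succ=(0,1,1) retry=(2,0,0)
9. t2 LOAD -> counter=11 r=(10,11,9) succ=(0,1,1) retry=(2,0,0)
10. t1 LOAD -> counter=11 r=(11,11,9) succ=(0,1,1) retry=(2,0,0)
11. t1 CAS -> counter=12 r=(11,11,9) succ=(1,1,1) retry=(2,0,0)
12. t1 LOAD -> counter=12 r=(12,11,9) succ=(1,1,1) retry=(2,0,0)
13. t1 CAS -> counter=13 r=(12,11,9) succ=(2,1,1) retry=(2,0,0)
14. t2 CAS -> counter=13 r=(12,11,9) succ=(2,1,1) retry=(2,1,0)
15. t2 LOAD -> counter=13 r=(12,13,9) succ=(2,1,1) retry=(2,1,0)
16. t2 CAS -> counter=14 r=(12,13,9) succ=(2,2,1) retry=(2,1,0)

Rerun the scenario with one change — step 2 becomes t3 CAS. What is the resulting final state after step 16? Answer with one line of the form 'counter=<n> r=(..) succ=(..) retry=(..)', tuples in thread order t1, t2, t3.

counter=14 r=(12,13,9) succ=(2,2,1) retry=(2,1,1)

(re-executing from step 2 with the substitution; state before step 2: counter=9 r=(0,0,9) succ=(0,0,0) retry=(0,0,0))
2. t3 CAS -> counter=10 r=(0,0,9) succ=(0,0,1) retry=(0,0,0)
3. t3 CAS -> counter=10 r=(0,0,9) succ=(0,0,1) retry=(0,0,1)
4. t1 CAS -> counter=10 r=(0,0,9) succ=(0,0,1) retry=(1,0,1)
5. t1 LOAD -> counter=10 r=(10,0,9) succ=(0,0,1) retry=(1,0,1)
6. t2 LOAD -> counter=10 r=(10,10,9) succ=(0,0,1) retry=(1,0,1)
7. t2 CAS -> counter=11 r=(10,10,9) succ=(0,1,1) retry=(1,0,1)
8. t1 CAS -> counter=11 r=(10,10,9) succ=(0,1,1) retry=(2,0,1)
9. t2 LOAD -> counter=11 r=(10,11,9) succ=(0,1,1) retry=(2,0,1)
10. t1 LOAD -> counter=11 r=(11,11,9) succ=(0,1,1) retry=(2,0,1)
11. t1 CAS -> counter=12 r=(11,11,9) succ=(1,1,1) retry=(2,0,1)
12. t1 LOAD -> counter=12 r=(12,11,9) succ=(1,1,1) retry=(2,0,1)
13. t1 CAS -> counter=13 r=(12,11,9) succ=(2,1,1) retry=(2,0,1)
14. t2 CAS -> counter=13 r=(12,11,9) succ=(2,1,1) retry=(2,1,1)
15. t2 LOAD -> counter=13 r=(12,13,9) succ=(2,1,1) retry=(2,1,1)
16. t2 CAS -> counter=14 r=(12,13,9) succ=(2,2,1) retry=(2,1,1)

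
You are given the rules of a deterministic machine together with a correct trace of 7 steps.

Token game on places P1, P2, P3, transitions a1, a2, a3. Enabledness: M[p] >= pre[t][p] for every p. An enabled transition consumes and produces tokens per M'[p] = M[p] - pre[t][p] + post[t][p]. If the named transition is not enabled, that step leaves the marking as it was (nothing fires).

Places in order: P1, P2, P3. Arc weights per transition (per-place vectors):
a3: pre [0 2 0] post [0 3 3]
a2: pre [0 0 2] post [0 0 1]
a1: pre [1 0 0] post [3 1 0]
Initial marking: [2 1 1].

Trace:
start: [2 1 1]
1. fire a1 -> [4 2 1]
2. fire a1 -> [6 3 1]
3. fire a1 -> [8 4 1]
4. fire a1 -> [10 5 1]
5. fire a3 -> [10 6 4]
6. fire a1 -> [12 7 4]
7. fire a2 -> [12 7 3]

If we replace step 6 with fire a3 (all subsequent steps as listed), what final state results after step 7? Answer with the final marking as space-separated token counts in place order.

10 7 6

(re-executing from step 6 with the substitution; state before step 6: [10 6 4])
6. fire a3 -> [10 7 7]
7. fire a2 -> [10 7 6]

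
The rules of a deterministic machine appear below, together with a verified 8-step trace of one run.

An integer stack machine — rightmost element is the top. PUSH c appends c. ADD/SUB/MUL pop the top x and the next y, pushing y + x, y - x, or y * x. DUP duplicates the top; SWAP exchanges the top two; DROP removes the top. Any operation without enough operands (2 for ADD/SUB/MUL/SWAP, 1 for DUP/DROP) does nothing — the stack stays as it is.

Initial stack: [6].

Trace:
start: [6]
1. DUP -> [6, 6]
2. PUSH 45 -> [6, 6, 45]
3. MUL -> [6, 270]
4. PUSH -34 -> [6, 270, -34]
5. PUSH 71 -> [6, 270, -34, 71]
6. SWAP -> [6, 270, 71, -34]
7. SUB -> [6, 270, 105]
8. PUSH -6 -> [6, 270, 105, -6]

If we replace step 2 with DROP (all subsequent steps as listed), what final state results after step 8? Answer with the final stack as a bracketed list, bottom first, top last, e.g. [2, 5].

[6, 105, -6]

(re-executing from step 2 with the substitution; state before step 2: [6, 6])
2. DROP -> [6]
3. MUL -> [6]
4. PUSH -34 -> [6, -34]
5. PUSH 71 -> [6, -34, 71]
6. SWAP -> [6, 71, -34]
7. SUB -> [6, 105]
8. PUSH -6 -> [6, 105, -6]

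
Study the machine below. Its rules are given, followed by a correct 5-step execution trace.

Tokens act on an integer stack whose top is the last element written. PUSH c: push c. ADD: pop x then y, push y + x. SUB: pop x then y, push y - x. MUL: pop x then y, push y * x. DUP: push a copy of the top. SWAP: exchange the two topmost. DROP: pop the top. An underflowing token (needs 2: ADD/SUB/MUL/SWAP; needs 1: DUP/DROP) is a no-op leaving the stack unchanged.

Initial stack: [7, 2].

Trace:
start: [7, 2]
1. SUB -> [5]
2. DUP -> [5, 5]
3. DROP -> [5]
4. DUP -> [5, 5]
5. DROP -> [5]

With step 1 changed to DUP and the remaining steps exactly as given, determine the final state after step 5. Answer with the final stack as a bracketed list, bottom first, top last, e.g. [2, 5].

[7, 2, 2]

(re-executing from step 1 with the substitution; state before step 1: [7, 2])
1. DUP -> [7, 2, 2]
2. DUP -> [7, 2, 2, 2]
3. DROP -> [7, 2, 2]
4. DUP -> [7, 2, 2, 2]
5. DROP -> [7, 2, 2]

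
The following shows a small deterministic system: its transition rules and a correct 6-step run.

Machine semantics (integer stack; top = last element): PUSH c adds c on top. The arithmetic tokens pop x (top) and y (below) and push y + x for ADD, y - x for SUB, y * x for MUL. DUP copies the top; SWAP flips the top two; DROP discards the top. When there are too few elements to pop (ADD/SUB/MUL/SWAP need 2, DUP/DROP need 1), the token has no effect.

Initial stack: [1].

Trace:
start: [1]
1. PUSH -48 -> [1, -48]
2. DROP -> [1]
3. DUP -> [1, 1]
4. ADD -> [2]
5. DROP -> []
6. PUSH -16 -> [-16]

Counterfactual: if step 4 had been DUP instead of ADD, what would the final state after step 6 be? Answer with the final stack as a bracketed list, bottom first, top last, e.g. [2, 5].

[1, 1, -16]

(re-executing from step 4 with the substitution; state before step 4: [1, 1])
4. DUP -> [1, 1, 1]
5. DROP -> [1, 1]
6. PUSH -16 -> [1, 1, -16]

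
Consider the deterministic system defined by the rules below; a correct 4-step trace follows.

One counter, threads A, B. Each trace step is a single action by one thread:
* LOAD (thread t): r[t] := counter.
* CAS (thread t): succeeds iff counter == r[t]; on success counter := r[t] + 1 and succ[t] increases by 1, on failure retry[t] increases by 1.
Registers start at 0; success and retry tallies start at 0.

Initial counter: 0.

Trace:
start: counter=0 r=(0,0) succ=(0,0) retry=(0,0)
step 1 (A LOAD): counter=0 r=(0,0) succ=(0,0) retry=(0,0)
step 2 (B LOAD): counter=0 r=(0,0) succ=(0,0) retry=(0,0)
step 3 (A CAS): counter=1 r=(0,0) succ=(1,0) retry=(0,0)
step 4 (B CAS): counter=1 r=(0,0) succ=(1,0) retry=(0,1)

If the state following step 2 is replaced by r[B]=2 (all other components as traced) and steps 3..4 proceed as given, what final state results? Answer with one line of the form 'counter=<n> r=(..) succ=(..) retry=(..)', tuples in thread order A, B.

state after step 2 := counter=0 r=(0,2) succ=(0,0) retry=(0,0)
step 3 (A CAS): counter=1 r=(0,2) succ=(1,0) retry=(0,0)
step 4 (B CAS): counter=1 r=(0,2) succ=(1,0) retry=(0,1)

counter=1 r=(0,2) succ=(1,0) retry=(0,1)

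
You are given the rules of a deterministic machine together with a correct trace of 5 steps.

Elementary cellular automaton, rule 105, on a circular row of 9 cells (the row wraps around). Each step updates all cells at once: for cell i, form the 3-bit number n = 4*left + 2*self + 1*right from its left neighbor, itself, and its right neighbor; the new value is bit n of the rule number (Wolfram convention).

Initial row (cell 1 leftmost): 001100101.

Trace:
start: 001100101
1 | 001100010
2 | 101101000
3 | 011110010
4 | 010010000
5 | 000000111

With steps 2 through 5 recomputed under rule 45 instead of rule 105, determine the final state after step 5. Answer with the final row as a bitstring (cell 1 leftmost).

(re-executing steps 2..5 under rule 45; state before step 2: 001100010)
2 | 101001010
3 | 111001111
4 | 000001000
5 | 111101011

111101011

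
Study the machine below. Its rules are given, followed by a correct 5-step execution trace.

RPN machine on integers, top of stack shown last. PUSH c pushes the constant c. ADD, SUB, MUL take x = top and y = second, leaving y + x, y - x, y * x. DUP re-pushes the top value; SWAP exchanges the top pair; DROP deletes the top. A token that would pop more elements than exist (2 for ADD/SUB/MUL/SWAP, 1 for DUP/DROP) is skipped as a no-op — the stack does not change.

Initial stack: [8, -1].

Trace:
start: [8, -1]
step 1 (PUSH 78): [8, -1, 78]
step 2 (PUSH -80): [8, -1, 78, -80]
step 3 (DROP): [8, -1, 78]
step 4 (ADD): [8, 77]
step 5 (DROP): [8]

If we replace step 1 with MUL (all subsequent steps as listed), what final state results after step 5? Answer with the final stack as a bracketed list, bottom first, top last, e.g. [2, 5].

(re-executing from step 1 with the substitution; state before step 1: [8, -1])
step 1 (MUL): [-8]
step 2 (PUSH -80): [-8, -80]
step 3 (DROP): [-8]
step 4 (ADD): [-8]
step 5 (DROP): []

[]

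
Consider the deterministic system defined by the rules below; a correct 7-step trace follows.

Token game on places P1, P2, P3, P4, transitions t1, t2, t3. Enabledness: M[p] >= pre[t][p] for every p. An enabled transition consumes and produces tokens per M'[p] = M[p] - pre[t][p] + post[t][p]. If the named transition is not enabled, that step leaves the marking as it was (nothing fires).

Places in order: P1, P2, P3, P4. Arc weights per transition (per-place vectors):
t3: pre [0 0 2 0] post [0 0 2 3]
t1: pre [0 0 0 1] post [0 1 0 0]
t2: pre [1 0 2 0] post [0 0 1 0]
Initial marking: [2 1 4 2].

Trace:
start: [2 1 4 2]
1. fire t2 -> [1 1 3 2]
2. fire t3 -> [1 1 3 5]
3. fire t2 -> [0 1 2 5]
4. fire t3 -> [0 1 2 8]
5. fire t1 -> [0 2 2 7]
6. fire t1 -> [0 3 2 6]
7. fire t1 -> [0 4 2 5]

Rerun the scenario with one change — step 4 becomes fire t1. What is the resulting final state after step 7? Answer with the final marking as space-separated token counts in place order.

0 5 2 1

(re-executing from step 4 with the substitution; state before step 4: [0 1 2 5])
4. fire t1 -> [0 2 2 4]
5. fire t1 -> [0 3 2 3]
6. fire t1 -> [0 4 2 2]
7. fire t1 -> [0 5 2 1]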